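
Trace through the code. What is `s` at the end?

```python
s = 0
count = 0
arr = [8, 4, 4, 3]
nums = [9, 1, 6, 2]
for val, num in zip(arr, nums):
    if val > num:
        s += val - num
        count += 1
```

Let's trace through this code step by step.

Initialize: s = 0
Initialize: count = 0
Initialize: arr = [8, 4, 4, 3]
Initialize: nums = [9, 1, 6, 2]
Entering loop: for val, num in zip(arr, nums):

After execution: s = 4
4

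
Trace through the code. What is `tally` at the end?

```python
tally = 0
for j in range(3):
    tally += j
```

Let's trace through this code step by step.

Initialize: tally = 0
Entering loop: for j in range(3):

After execution: tally = 3
3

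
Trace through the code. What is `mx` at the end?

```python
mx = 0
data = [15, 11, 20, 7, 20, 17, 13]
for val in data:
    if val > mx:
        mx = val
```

Let's trace through this code step by step.

Initialize: mx = 0
Initialize: data = [15, 11, 20, 7, 20, 17, 13]
Entering loop: for val in data:

After execution: mx = 20
20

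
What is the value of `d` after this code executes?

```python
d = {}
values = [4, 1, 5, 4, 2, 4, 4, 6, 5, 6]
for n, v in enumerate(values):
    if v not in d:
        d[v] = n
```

Let's trace through this code step by step.

Initialize: d = {}
Initialize: values = [4, 1, 5, 4, 2, 4, 4, 6, 5, 6]
Entering loop: for n, v in enumerate(values):

After execution: d = {4: 0, 1: 1, 5: 2, 2: 4, 6: 7}
{4: 0, 1: 1, 5: 2, 2: 4, 6: 7}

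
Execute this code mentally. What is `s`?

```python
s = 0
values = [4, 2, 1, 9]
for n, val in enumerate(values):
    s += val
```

Let's trace through this code step by step.

Initialize: s = 0
Initialize: values = [4, 2, 1, 9]
Entering loop: for n, val in enumerate(values):

After execution: s = 16
16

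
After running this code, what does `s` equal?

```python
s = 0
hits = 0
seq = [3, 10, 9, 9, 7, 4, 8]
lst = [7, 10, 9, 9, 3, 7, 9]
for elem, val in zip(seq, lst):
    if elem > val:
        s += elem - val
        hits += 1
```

Let's trace through this code step by step.

Initialize: s = 0
Initialize: hits = 0
Initialize: seq = [3, 10, 9, 9, 7, 4, 8]
Initialize: lst = [7, 10, 9, 9, 3, 7, 9]
Entering loop: for elem, val in zip(seq, lst):

After execution: s = 4
4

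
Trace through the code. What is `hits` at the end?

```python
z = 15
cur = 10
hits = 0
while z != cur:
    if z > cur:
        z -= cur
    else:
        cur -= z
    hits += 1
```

Let's trace through this code step by step.

Initialize: z = 15
Initialize: cur = 10
Initialize: hits = 0
Entering loop: while z != cur:

After execution: hits = 2
2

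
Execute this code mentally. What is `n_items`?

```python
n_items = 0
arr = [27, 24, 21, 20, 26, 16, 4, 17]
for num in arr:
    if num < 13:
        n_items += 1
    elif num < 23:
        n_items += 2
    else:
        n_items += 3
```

Let's trace through this code step by step.

Initialize: n_items = 0
Initialize: arr = [27, 24, 21, 20, 26, 16, 4, 17]
Entering loop: for num in arr:

After execution: n_items = 18
18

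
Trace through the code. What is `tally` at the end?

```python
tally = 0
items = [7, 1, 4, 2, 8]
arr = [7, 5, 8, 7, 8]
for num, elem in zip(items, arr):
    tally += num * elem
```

Let's trace through this code step by step.

Initialize: tally = 0
Initialize: items = [7, 1, 4, 2, 8]
Initialize: arr = [7, 5, 8, 7, 8]
Entering loop: for num, elem in zip(items, arr):

After execution: tally = 164
164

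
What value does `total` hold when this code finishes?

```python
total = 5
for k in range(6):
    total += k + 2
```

Let's trace through this code step by step.

Initialize: total = 5
Entering loop: for k in range(6):

After execution: total = 32
32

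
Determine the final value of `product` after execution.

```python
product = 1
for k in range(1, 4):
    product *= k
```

Let's trace through this code step by step.

Initialize: product = 1
Entering loop: for k in range(1, 4):

After execution: product = 6
6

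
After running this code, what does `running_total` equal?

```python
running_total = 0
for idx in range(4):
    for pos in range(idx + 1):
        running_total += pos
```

Let's trace through this code step by step.

Initialize: running_total = 0
Entering loop: for idx in range(4):

After execution: running_total = 10
10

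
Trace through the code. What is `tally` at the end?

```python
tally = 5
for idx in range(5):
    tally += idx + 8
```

Let's trace through this code step by step.

Initialize: tally = 5
Entering loop: for idx in range(5):

After execution: tally = 55
55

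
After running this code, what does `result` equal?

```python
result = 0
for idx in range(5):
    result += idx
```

Let's trace through this code step by step.

Initialize: result = 0
Entering loop: for idx in range(5):

After execution: result = 10
10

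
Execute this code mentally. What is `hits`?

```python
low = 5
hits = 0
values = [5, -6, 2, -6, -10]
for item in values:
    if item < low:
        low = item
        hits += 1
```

Let's trace through this code step by step.

Initialize: low = 5
Initialize: hits = 0
Initialize: values = [5, -6, 2, -6, -10]
Entering loop: for item in values:

After execution: hits = 2
2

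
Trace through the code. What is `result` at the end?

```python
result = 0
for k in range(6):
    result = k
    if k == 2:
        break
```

Let's trace through this code step by step.

Initialize: result = 0
Entering loop: for k in range(6):

After execution: result = 2
2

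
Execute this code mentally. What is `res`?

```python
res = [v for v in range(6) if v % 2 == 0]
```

Let's trace through this code step by step.

Initialize: res = [v for v in range(6) if v % 2 == 0]

After execution: res = [0, 2, 4]
[0, 2, 4]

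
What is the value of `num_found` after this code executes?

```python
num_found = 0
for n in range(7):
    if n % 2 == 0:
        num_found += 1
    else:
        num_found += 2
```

Let's trace through this code step by step.

Initialize: num_found = 0
Entering loop: for n in range(7):

After execution: num_found = 10
10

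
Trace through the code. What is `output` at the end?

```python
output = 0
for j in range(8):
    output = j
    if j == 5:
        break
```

Let's trace through this code step by step.

Initialize: output = 0
Entering loop: for j in range(8):

After execution: output = 5
5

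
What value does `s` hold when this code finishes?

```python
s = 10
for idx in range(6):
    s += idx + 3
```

Let's trace through this code step by step.

Initialize: s = 10
Entering loop: for idx in range(6):

After execution: s = 43
43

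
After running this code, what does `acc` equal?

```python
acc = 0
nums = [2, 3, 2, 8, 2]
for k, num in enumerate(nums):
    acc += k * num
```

Let's trace through this code step by step.

Initialize: acc = 0
Initialize: nums = [2, 3, 2, 8, 2]
Entering loop: for k, num in enumerate(nums):

After execution: acc = 39
39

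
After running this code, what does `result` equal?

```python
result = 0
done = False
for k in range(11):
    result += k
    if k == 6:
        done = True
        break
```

Let's trace through this code step by step.

Initialize: result = 0
Initialize: done = False
Entering loop: for k in range(11):

After execution: result = 21
21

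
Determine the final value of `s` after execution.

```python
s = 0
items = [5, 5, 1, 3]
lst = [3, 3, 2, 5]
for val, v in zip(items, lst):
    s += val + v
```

Let's trace through this code step by step.

Initialize: s = 0
Initialize: items = [5, 5, 1, 3]
Initialize: lst = [3, 3, 2, 5]
Entering loop: for val, v in zip(items, lst):

After execution: s = 27
27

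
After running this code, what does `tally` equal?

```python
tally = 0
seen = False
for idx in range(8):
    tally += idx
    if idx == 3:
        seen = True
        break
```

Let's trace through this code step by step.

Initialize: tally = 0
Initialize: seen = False
Entering loop: for idx in range(8):

After execution: tally = 6
6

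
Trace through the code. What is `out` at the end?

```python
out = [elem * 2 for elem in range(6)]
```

Let's trace through this code step by step.

Initialize: out = [elem * 2 for elem in range(6)]

After execution: out = [0, 2, 4, 6, 8, 10]
[0, 2, 4, 6, 8, 10]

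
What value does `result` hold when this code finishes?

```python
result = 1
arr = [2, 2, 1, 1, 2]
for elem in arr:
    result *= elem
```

Let's trace through this code step by step.

Initialize: result = 1
Initialize: arr = [2, 2, 1, 1, 2]
Entering loop: for elem in arr:

After execution: result = 8
8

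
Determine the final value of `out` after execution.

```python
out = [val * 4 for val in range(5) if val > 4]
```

Let's trace through this code step by step.

Initialize: out = [val * 4 for val in range(5) if val > 4]

After execution: out = []
[]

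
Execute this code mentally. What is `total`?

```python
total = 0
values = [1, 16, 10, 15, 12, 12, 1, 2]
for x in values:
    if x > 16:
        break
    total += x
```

Let's trace through this code step by step.

Initialize: total = 0
Initialize: values = [1, 16, 10, 15, 12, 12, 1, 2]
Entering loop: for x in values:

After execution: total = 69
69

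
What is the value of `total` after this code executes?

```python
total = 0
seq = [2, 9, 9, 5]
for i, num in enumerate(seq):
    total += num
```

Let's trace through this code step by step.

Initialize: total = 0
Initialize: seq = [2, 9, 9, 5]
Entering loop: for i, num in enumerate(seq):

After execution: total = 25
25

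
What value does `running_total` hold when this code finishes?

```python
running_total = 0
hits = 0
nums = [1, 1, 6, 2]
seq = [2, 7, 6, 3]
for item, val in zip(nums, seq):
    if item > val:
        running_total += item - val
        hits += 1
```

Let's trace through this code step by step.

Initialize: running_total = 0
Initialize: hits = 0
Initialize: nums = [1, 1, 6, 2]
Initialize: seq = [2, 7, 6, 3]
Entering loop: for item, val in zip(nums, seq):

After execution: running_total = 0
0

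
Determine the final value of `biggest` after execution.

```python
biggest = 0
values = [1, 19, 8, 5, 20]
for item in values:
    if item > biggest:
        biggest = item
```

Let's trace through this code step by step.

Initialize: biggest = 0
Initialize: values = [1, 19, 8, 5, 20]
Entering loop: for item in values:

After execution: biggest = 20
20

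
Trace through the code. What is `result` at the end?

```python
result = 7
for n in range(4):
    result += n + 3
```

Let's trace through this code step by step.

Initialize: result = 7
Entering loop: for n in range(4):

After execution: result = 25
25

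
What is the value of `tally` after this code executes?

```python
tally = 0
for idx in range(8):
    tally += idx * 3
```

Let's trace through this code step by step.

Initialize: tally = 0
Entering loop: for idx in range(8):

After execution: tally = 84
84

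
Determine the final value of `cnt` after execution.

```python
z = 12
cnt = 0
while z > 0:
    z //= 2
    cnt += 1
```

Let's trace through this code step by step.

Initialize: z = 12
Initialize: cnt = 0
Entering loop: while z > 0:

After execution: cnt = 4
4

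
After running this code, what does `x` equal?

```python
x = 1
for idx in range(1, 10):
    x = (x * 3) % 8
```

Let's trace through this code step by step.

Initialize: x = 1
Entering loop: for idx in range(1, 10):

After execution: x = 3
3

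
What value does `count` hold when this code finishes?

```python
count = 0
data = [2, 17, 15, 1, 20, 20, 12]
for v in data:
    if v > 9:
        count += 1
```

Let's trace through this code step by step.

Initialize: count = 0
Initialize: data = [2, 17, 15, 1, 20, 20, 12]
Entering loop: for v in data:

After execution: count = 5
5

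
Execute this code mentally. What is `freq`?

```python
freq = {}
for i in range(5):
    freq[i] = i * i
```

Let's trace through this code step by step.

Initialize: freq = {}
Entering loop: for i in range(5):

After execution: freq = {0: 0, 1: 1, 2: 4, 3: 9, 4: 16}
{0: 0, 1: 1, 2: 4, 3: 9, 4: 16}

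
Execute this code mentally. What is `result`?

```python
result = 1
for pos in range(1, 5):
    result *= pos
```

Let's trace through this code step by step.

Initialize: result = 1
Entering loop: for pos in range(1, 5):

After execution: result = 24
24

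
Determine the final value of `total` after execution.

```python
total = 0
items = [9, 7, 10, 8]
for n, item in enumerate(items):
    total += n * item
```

Let's trace through this code step by step.

Initialize: total = 0
Initialize: items = [9, 7, 10, 8]
Entering loop: for n, item in enumerate(items):

After execution: total = 51
51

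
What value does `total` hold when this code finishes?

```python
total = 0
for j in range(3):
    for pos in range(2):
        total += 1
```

Let's trace through this code step by step.

Initialize: total = 0
Entering loop: for j in range(3):

After execution: total = 6
6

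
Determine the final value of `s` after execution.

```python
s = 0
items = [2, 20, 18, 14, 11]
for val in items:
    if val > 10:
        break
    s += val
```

Let's trace through this code step by step.

Initialize: s = 0
Initialize: items = [2, 20, 18, 14, 11]
Entering loop: for val in items:

After execution: s = 2
2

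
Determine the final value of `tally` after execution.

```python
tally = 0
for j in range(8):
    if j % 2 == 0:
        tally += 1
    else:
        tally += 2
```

Let's trace through this code step by step.

Initialize: tally = 0
Entering loop: for j in range(8):

After execution: tally = 12
12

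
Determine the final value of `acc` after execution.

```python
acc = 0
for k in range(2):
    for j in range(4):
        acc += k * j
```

Let's trace through this code step by step.

Initialize: acc = 0
Entering loop: for k in range(2):

After execution: acc = 6
6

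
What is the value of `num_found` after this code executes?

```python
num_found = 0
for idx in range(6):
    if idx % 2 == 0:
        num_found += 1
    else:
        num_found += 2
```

Let's trace through this code step by step.

Initialize: num_found = 0
Entering loop: for idx in range(6):

After execution: num_found = 9
9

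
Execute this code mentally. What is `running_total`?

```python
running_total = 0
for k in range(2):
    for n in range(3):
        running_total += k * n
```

Let's trace through this code step by step.

Initialize: running_total = 0
Entering loop: for k in range(2):

After execution: running_total = 3
3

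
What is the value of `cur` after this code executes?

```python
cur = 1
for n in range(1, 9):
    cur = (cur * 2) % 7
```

Let's trace through this code step by step.

Initialize: cur = 1
Entering loop: for n in range(1, 9):

After execution: cur = 4
4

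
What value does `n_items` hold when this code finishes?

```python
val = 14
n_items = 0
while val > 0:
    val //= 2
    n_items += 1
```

Let's trace through this code step by step.

Initialize: val = 14
Initialize: n_items = 0
Entering loop: while val > 0:

After execution: n_items = 4
4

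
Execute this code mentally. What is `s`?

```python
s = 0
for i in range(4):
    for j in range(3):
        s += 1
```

Let's trace through this code step by step.

Initialize: s = 0
Entering loop: for i in range(4):

After execution: s = 12
12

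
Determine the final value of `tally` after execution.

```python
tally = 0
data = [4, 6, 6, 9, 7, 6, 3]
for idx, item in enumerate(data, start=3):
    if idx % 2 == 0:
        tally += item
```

Let's trace through this code step by step.

Initialize: tally = 0
Initialize: data = [4, 6, 6, 9, 7, 6, 3]
Entering loop: for idx, item in enumerate(data, start=3):

After execution: tally = 21
21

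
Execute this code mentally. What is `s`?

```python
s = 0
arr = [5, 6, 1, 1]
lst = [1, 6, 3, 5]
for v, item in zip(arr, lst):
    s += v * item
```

Let's trace through this code step by step.

Initialize: s = 0
Initialize: arr = [5, 6, 1, 1]
Initialize: lst = [1, 6, 3, 5]
Entering loop: for v, item in zip(arr, lst):

After execution: s = 49
49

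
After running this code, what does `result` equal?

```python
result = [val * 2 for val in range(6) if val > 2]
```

Let's trace through this code step by step.

Initialize: result = [val * 2 for val in range(6) if val > 2]

After execution: result = [6, 8, 10]
[6, 8, 10]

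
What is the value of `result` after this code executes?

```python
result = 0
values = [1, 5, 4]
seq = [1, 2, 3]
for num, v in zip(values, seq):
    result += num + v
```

Let's trace through this code step by step.

Initialize: result = 0
Initialize: values = [1, 5, 4]
Initialize: seq = [1, 2, 3]
Entering loop: for num, v in zip(values, seq):

After execution: result = 16
16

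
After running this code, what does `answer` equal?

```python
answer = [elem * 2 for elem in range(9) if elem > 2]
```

Let's trace through this code step by step.

Initialize: answer = [elem * 2 for elem in range(9) if elem > 2]

After execution: answer = [6, 8, 10, 12, 14, 16]
[6, 8, 10, 12, 14, 16]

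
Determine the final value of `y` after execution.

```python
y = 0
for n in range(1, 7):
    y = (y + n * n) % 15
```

Let's trace through this code step by step.

Initialize: y = 0
Entering loop: for n in range(1, 7):

After execution: y = 1
1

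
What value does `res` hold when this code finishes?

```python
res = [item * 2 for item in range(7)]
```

Let's trace through this code step by step.

Initialize: res = [item * 2 for item in range(7)]

After execution: res = [0, 2, 4, 6, 8, 10, 12]
[0, 2, 4, 6, 8, 10, 12]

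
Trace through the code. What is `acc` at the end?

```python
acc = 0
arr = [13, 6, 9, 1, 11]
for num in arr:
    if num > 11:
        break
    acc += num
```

Let's trace through this code step by step.

Initialize: acc = 0
Initialize: arr = [13, 6, 9, 1, 11]
Entering loop: for num in arr:

After execution: acc = 0
0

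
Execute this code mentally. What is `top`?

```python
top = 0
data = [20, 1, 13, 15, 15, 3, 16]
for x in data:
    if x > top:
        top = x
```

Let's trace through this code step by step.

Initialize: top = 0
Initialize: data = [20, 1, 13, 15, 15, 3, 16]
Entering loop: for x in data:

After execution: top = 20
20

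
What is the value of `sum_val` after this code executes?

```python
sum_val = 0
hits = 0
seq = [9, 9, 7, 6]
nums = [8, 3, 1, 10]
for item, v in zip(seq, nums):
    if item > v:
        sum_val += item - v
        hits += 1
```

Let's trace through this code step by step.

Initialize: sum_val = 0
Initialize: hits = 0
Initialize: seq = [9, 9, 7, 6]
Initialize: nums = [8, 3, 1, 10]
Entering loop: for item, v in zip(seq, nums):

After execution: sum_val = 13
13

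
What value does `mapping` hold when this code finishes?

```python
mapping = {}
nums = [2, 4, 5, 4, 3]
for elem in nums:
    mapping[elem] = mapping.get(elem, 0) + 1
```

Let's trace through this code step by step.

Initialize: mapping = {}
Initialize: nums = [2, 4, 5, 4, 3]
Entering loop: for elem in nums:

After execution: mapping = {2: 1, 4: 2, 5: 1, 3: 1}
{2: 1, 4: 2, 5: 1, 3: 1}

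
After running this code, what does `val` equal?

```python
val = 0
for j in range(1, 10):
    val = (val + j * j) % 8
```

Let's trace through this code step by step.

Initialize: val = 0
Entering loop: for j in range(1, 10):

After execution: val = 5
5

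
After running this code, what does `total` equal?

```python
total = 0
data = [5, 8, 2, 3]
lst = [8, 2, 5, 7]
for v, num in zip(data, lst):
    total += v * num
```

Let's trace through this code step by step.

Initialize: total = 0
Initialize: data = [5, 8, 2, 3]
Initialize: lst = [8, 2, 5, 7]
Entering loop: for v, num in zip(data, lst):

After execution: total = 87
87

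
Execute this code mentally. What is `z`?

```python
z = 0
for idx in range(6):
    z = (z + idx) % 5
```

Let's trace through this code step by step.

Initialize: z = 0
Entering loop: for idx in range(6):

After execution: z = 0
0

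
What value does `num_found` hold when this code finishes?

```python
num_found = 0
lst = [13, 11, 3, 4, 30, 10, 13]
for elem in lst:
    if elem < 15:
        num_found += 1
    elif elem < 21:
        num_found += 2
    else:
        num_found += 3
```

Let's trace through this code step by step.

Initialize: num_found = 0
Initialize: lst = [13, 11, 3, 4, 30, 10, 13]
Entering loop: for elem in lst:

After execution: num_found = 9
9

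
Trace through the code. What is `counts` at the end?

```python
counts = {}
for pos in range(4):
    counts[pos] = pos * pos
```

Let's trace through this code step by step.

Initialize: counts = {}
Entering loop: for pos in range(4):

After execution: counts = {0: 0, 1: 1, 2: 4, 3: 9}
{0: 0, 1: 1, 2: 4, 3: 9}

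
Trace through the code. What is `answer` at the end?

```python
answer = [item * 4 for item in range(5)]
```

Let's trace through this code step by step.

Initialize: answer = [item * 4 for item in range(5)]

After execution: answer = [0, 4, 8, 12, 16]
[0, 4, 8, 12, 16]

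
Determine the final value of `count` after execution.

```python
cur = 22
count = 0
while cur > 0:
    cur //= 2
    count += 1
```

Let's trace through this code step by step.

Initialize: cur = 22
Initialize: count = 0
Entering loop: while cur > 0:

After execution: count = 5
5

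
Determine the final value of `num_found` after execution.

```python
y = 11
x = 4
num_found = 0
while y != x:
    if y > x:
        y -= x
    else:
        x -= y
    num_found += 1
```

Let's trace through this code step by step.

Initialize: y = 11
Initialize: x = 4
Initialize: num_found = 0
Entering loop: while y != x:

After execution: num_found = 5
5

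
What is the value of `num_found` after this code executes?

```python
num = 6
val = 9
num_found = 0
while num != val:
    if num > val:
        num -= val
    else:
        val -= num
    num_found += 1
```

Let's trace through this code step by step.

Initialize: num = 6
Initialize: val = 9
Initialize: num_found = 0
Entering loop: while num != val:

After execution: num_found = 2
2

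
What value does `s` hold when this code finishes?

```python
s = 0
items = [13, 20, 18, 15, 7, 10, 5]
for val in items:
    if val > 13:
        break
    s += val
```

Let's trace through this code step by step.

Initialize: s = 0
Initialize: items = [13, 20, 18, 15, 7, 10, 5]
Entering loop: for val in items:

After execution: s = 13
13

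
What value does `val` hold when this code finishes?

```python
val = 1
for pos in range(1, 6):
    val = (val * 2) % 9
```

Let's trace through this code step by step.

Initialize: val = 1
Entering loop: for pos in range(1, 6):

After execution: val = 5
5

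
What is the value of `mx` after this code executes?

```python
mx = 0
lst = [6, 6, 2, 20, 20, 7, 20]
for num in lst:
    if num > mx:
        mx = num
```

Let's trace through this code step by step.

Initialize: mx = 0
Initialize: lst = [6, 6, 2, 20, 20, 7, 20]
Entering loop: for num in lst:

After execution: mx = 20
20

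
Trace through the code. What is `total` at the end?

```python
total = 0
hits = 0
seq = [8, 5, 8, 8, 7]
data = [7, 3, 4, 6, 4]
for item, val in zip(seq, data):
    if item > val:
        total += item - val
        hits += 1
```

Let's trace through this code step by step.

Initialize: total = 0
Initialize: hits = 0
Initialize: seq = [8, 5, 8, 8, 7]
Initialize: data = [7, 3, 4, 6, 4]
Entering loop: for item, val in zip(seq, data):

After execution: total = 12
12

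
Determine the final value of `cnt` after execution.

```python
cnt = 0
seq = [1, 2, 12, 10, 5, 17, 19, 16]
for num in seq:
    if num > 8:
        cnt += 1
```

Let's trace through this code step by step.

Initialize: cnt = 0
Initialize: seq = [1, 2, 12, 10, 5, 17, 19, 16]
Entering loop: for num in seq:

After execution: cnt = 5
5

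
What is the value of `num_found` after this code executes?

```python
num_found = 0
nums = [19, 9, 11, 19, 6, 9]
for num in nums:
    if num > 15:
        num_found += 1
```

Let's trace through this code step by step.

Initialize: num_found = 0
Initialize: nums = [19, 9, 11, 19, 6, 9]
Entering loop: for num in nums:

After execution: num_found = 2
2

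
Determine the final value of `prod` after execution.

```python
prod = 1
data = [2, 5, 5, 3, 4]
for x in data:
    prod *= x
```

Let's trace through this code step by step.

Initialize: prod = 1
Initialize: data = [2, 5, 5, 3, 4]
Entering loop: for x in data:

After execution: prod = 600
600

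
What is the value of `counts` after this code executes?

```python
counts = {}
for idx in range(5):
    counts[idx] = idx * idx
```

Let's trace through this code step by step.

Initialize: counts = {}
Entering loop: for idx in range(5):

After execution: counts = {0: 0, 1: 1, 2: 4, 3: 9, 4: 16}
{0: 0, 1: 1, 2: 4, 3: 9, 4: 16}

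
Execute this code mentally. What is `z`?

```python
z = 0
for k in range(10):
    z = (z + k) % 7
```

Let's trace through this code step by step.

Initialize: z = 0
Entering loop: for k in range(10):

After execution: z = 3
3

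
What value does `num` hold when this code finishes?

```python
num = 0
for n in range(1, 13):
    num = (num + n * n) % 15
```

Let's trace through this code step by step.

Initialize: num = 0
Entering loop: for n in range(1, 13):

After execution: num = 5
5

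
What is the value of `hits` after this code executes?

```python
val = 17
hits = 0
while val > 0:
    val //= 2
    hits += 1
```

Let's trace through this code step by step.

Initialize: val = 17
Initialize: hits = 0
Entering loop: while val > 0:

After execution: hits = 5
5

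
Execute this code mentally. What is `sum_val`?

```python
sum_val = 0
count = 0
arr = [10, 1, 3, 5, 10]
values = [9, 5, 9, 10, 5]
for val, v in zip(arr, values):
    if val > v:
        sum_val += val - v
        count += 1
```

Let's trace through this code step by step.

Initialize: sum_val = 0
Initialize: count = 0
Initialize: arr = [10, 1, 3, 5, 10]
Initialize: values = [9, 5, 9, 10, 5]
Entering loop: for val, v in zip(arr, values):

After execution: sum_val = 6
6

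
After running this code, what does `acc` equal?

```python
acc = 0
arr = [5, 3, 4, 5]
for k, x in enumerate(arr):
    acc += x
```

Let's trace through this code step by step.

Initialize: acc = 0
Initialize: arr = [5, 3, 4, 5]
Entering loop: for k, x in enumerate(arr):

After execution: acc = 17
17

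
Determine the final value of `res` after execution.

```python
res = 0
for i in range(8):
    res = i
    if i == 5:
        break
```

Let's trace through this code step by step.

Initialize: res = 0
Entering loop: for i in range(8):

After execution: res = 5
5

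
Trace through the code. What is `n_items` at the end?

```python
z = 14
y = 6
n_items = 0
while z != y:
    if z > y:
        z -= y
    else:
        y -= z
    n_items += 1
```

Let's trace through this code step by step.

Initialize: z = 14
Initialize: y = 6
Initialize: n_items = 0
Entering loop: while z != y:

After execution: n_items = 4
4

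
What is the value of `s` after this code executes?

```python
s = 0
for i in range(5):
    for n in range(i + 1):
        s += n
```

Let's trace through this code step by step.

Initialize: s = 0
Entering loop: for i in range(5):

After execution: s = 20
20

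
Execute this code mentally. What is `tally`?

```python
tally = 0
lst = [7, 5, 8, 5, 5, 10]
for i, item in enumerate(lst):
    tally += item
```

Let's trace through this code step by step.

Initialize: tally = 0
Initialize: lst = [7, 5, 8, 5, 5, 10]
Entering loop: for i, item in enumerate(lst):

After execution: tally = 40
40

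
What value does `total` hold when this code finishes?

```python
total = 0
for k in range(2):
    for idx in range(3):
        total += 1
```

Let's trace through this code step by step.

Initialize: total = 0
Entering loop: for k in range(2):

After execution: total = 6
6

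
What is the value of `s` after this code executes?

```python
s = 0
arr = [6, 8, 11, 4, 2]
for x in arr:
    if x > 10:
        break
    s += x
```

Let's trace through this code step by step.

Initialize: s = 0
Initialize: arr = [6, 8, 11, 4, 2]
Entering loop: for x in arr:

After execution: s = 14
14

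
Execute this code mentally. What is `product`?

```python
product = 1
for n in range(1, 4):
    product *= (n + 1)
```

Let's trace through this code step by step.

Initialize: product = 1
Entering loop: for n in range(1, 4):

After execution: product = 24
24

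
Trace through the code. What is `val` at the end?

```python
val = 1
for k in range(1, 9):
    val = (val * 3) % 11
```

Let's trace through this code step by step.

Initialize: val = 1
Entering loop: for k in range(1, 9):

After execution: val = 5
5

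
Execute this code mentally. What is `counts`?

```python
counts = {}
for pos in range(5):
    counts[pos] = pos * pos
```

Let's trace through this code step by step.

Initialize: counts = {}
Entering loop: for pos in range(5):

After execution: counts = {0: 0, 1: 1, 2: 4, 3: 9, 4: 16}
{0: 0, 1: 1, 2: 4, 3: 9, 4: 16}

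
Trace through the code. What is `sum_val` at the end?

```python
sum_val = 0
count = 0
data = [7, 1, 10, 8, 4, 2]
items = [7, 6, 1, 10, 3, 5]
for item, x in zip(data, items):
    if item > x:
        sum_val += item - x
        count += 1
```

Let's trace through this code step by step.

Initialize: sum_val = 0
Initialize: count = 0
Initialize: data = [7, 1, 10, 8, 4, 2]
Initialize: items = [7, 6, 1, 10, 3, 5]
Entering loop: for item, x in zip(data, items):

After execution: sum_val = 10
10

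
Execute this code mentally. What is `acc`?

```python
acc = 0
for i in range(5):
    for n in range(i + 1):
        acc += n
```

Let's trace through this code step by step.

Initialize: acc = 0
Entering loop: for i in range(5):

After execution: acc = 20
20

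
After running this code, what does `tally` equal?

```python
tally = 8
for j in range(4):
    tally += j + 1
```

Let's trace through this code step by step.

Initialize: tally = 8
Entering loop: for j in range(4):

After execution: tally = 18
18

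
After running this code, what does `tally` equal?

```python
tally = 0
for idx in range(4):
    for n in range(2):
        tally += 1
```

Let's trace through this code step by step.

Initialize: tally = 0
Entering loop: for idx in range(4):

After execution: tally = 8
8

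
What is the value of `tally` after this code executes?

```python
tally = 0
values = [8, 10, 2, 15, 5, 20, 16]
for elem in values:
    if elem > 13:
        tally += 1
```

Let's trace through this code step by step.

Initialize: tally = 0
Initialize: values = [8, 10, 2, 15, 5, 20, 16]
Entering loop: for elem in values:

After execution: tally = 3
3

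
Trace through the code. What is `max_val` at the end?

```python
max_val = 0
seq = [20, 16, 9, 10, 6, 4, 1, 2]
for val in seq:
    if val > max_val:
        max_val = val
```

Let's trace through this code step by step.

Initialize: max_val = 0
Initialize: seq = [20, 16, 9, 10, 6, 4, 1, 2]
Entering loop: for val in seq:

After execution: max_val = 20
20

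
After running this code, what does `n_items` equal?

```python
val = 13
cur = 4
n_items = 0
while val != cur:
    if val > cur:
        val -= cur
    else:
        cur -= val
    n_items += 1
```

Let's trace through this code step by step.

Initialize: val = 13
Initialize: cur = 4
Initialize: n_items = 0
Entering loop: while val != cur:

After execution: n_items = 6
6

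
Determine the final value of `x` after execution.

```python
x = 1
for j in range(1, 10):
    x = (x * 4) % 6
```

Let's trace through this code step by step.

Initialize: x = 1
Entering loop: for j in range(1, 10):

After execution: x = 4
4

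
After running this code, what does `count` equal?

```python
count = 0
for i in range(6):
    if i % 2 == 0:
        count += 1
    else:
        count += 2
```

Let's trace through this code step by step.

Initialize: count = 0
Entering loop: for i in range(6):

After execution: count = 9
9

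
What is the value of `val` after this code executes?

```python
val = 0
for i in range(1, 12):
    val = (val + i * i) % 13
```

Let's trace through this code step by step.

Initialize: val = 0
Entering loop: for i in range(1, 12):

After execution: val = 12
12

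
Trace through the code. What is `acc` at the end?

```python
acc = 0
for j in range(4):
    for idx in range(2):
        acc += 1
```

Let's trace through this code step by step.

Initialize: acc = 0
Entering loop: for j in range(4):

After execution: acc = 8
8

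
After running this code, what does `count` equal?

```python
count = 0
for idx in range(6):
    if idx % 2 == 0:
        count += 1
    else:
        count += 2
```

Let's trace through this code step by step.

Initialize: count = 0
Entering loop: for idx in range(6):

After execution: count = 9
9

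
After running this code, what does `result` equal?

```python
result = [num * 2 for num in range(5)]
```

Let's trace through this code step by step.

Initialize: result = [num * 2 for num in range(5)]

After execution: result = [0, 2, 4, 6, 8]
[0, 2, 4, 6, 8]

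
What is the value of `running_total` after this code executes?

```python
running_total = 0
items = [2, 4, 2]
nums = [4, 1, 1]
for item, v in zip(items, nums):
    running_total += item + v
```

Let's trace through this code step by step.

Initialize: running_total = 0
Initialize: items = [2, 4, 2]
Initialize: nums = [4, 1, 1]
Entering loop: for item, v in zip(items, nums):

After execution: running_total = 14
14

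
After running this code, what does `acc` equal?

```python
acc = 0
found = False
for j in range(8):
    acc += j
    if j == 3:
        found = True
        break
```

Let's trace through this code step by step.

Initialize: acc = 0
Initialize: found = False
Entering loop: for j in range(8):

After execution: acc = 6
6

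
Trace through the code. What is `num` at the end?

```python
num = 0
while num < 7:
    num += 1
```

Let's trace through this code step by step.

Initialize: num = 0
Entering loop: while num < 7:

After execution: num = 7
7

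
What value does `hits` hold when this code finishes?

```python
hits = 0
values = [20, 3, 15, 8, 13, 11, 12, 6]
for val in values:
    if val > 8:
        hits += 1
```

Let's trace through this code step by step.

Initialize: hits = 0
Initialize: values = [20, 3, 15, 8, 13, 11, 12, 6]
Entering loop: for val in values:

After execution: hits = 5
5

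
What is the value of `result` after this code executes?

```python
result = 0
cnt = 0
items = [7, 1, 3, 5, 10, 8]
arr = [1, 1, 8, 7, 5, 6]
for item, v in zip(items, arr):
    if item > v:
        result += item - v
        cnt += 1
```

Let's trace through this code step by step.

Initialize: result = 0
Initialize: cnt = 0
Initialize: items = [7, 1, 3, 5, 10, 8]
Initialize: arr = [1, 1, 8, 7, 5, 6]
Entering loop: for item, v in zip(items, arr):

After execution: result = 13
13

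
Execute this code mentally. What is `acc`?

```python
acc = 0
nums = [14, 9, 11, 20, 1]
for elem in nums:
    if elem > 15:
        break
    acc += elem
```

Let's trace through this code step by step.

Initialize: acc = 0
Initialize: nums = [14, 9, 11, 20, 1]
Entering loop: for elem in nums:

After execution: acc = 34
34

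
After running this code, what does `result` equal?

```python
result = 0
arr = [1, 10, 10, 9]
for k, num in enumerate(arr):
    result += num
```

Let's trace through this code step by step.

Initialize: result = 0
Initialize: arr = [1, 10, 10, 9]
Entering loop: for k, num in enumerate(arr):

After execution: result = 30
30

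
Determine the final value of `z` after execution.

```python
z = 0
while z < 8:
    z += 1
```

Let's trace through this code step by step.

Initialize: z = 0
Entering loop: while z < 8:

After execution: z = 8
8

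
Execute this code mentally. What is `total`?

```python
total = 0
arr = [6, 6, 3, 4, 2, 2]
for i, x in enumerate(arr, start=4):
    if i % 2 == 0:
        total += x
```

Let's trace through this code step by step.

Initialize: total = 0
Initialize: arr = [6, 6, 3, 4, 2, 2]
Entering loop: for i, x in enumerate(arr, start=4):

After execution: total = 11
11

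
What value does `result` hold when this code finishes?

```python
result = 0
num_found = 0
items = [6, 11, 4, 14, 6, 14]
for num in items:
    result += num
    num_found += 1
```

Let's trace through this code step by step.

Initialize: result = 0
Initialize: num_found = 0
Initialize: items = [6, 11, 4, 14, 6, 14]
Entering loop: for num in items:

After execution: result = 55
55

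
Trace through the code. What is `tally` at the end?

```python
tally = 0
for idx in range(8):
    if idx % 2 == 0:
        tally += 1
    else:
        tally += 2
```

Let's trace through this code step by step.

Initialize: tally = 0
Entering loop: for idx in range(8):

After execution: tally = 12
12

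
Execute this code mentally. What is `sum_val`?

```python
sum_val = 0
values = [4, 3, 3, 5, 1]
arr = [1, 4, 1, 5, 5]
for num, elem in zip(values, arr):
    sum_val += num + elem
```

Let's trace through this code step by step.

Initialize: sum_val = 0
Initialize: values = [4, 3, 3, 5, 1]
Initialize: arr = [1, 4, 1, 5, 5]
Entering loop: for num, elem in zip(values, arr):

After execution: sum_val = 32
32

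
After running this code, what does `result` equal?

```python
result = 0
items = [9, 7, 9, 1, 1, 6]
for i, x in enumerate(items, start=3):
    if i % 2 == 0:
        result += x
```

Let's trace through this code step by step.

Initialize: result = 0
Initialize: items = [9, 7, 9, 1, 1, 6]
Entering loop: for i, x in enumerate(items, start=3):

After execution: result = 14
14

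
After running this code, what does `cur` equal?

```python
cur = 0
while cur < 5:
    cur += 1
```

Let's trace through this code step by step.

Initialize: cur = 0
Entering loop: while cur < 5:

After execution: cur = 5
5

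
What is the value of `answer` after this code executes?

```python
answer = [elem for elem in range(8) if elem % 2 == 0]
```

Let's trace through this code step by step.

Initialize: answer = [elem for elem in range(8) if elem % 2 == 0]

After execution: answer = [0, 2, 4, 6]
[0, 2, 4, 6]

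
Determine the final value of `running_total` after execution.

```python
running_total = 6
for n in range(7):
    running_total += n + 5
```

Let's trace through this code step by step.

Initialize: running_total = 6
Entering loop: for n in range(7):

After execution: running_total = 62
62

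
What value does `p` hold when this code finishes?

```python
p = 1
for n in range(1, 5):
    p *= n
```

Let's trace through this code step by step.

Initialize: p = 1
Entering loop: for n in range(1, 5):

After execution: p = 24
24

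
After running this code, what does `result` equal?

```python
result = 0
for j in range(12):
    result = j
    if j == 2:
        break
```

Let's trace through this code step by step.

Initialize: result = 0
Entering loop: for j in range(12):

After execution: result = 2
2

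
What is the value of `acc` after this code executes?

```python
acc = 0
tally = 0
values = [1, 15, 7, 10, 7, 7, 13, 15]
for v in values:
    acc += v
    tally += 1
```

Let's trace through this code step by step.

Initialize: acc = 0
Initialize: tally = 0
Initialize: values = [1, 15, 7, 10, 7, 7, 13, 15]
Entering loop: for v in values:

After execution: acc = 75
75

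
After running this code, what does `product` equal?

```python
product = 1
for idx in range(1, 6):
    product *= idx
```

Let's trace through this code step by step.

Initialize: product = 1
Entering loop: for idx in range(1, 6):

After execution: product = 120
120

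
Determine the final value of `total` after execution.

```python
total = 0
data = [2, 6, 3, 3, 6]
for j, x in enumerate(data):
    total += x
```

Let's trace through this code step by step.

Initialize: total = 0
Initialize: data = [2, 6, 3, 3, 6]
Entering loop: for j, x in enumerate(data):

After execution: total = 20
20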